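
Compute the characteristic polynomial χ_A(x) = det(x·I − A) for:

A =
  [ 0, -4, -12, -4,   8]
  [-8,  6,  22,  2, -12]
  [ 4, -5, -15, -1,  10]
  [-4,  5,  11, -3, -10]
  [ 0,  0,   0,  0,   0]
x^5 + 12*x^4 + 48*x^3 + 64*x^2

Expanding det(x·I − A) (e.g. by cofactor expansion or by noting that A is similar to its Jordan form J, which has the same characteristic polynomial as A) gives
  χ_A(x) = x^5 + 12*x^4 + 48*x^3 + 64*x^2
which factors as x^2*(x + 4)^3. The eigenvalues (with algebraic multiplicities) are λ = -4 with multiplicity 3, λ = 0 with multiplicity 2.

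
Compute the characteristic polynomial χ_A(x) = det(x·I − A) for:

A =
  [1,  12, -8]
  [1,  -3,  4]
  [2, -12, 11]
x^3 - 9*x^2 + 27*x - 27

Expanding det(x·I − A) (e.g. by cofactor expansion or by noting that A is similar to its Jordan form J, which has the same characteristic polynomial as A) gives
  χ_A(x) = x^3 - 9*x^2 + 27*x - 27
which factors as (x - 3)^3. The eigenvalues (with algebraic multiplicities) are λ = 3 with multiplicity 3.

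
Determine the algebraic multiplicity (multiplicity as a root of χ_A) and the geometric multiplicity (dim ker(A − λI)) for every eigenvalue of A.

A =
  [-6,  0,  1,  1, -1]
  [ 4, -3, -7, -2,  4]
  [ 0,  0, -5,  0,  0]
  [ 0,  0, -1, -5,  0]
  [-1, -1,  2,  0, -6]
λ = -5: alg = 5, geom = 2

Step 1 — factor the characteristic polynomial to read off the algebraic multiplicities:
  χ_A(x) = (x + 5)^5

Step 2 — compute geometric multiplicities via the rank-nullity identity g(λ) = n − rank(A − λI):
  rank(A − (-5)·I) = 3, so dim ker(A − (-5)·I) = n − 3 = 2

Summary:
  λ = -5: algebraic multiplicity = 5, geometric multiplicity = 2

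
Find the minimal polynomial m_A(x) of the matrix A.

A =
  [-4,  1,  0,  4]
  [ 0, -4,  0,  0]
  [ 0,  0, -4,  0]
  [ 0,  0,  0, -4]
x^2 + 8*x + 16

The characteristic polynomial is χ_A(x) = (x + 4)^4, so the eigenvalues are known. The minimal polynomial is
  m_A(x) = Π_λ (x − λ)^{k_λ}
where k_λ is the size of the *largest* Jordan block for λ (equivalently, the smallest k with (A − λI)^k v = 0 for every generalised eigenvector v of λ).

  λ = -4: largest Jordan block has size 2, contributing (x + 4)^2

So m_A(x) = (x + 4)^2 = x^2 + 8*x + 16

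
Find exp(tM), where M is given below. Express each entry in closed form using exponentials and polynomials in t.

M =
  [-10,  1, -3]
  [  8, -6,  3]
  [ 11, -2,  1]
e^{tM} =
  [-5*t*exp(-5*t) + exp(-5*t), t*exp(-5*t), -3*t*exp(-5*t)]
  [-15*t^2*exp(-5*t)/2 + 8*t*exp(-5*t), 3*t^2*exp(-5*t)/2 - t*exp(-5*t) + exp(-5*t), -9*t^2*exp(-5*t)/2 + 3*t*exp(-5*t)]
  [-5*t^2*exp(-5*t)/2 + 11*t*exp(-5*t), t^2*exp(-5*t)/2 - 2*t*exp(-5*t), -3*t^2*exp(-5*t)/2 + 6*t*exp(-5*t) + exp(-5*t)]

Strategy: write M = P · J · P⁻¹ where J is a Jordan canonical form, so e^{tM} = P · e^{tJ} · P⁻¹, and e^{tJ} can be computed block-by-block.

M has Jordan form
J =
  [-5,  1,  0]
  [ 0, -5,  1]
  [ 0,  0, -5]
(up to reordering of blocks).

Per-block formulas:
  For a 3×3 Jordan block J_3(-5): exp(t · J_3(-5)) = e^(-5t)·(I + t·N + (t^2/2)·N^2), where N is the 3×3 nilpotent shift.

After assembling e^{tJ} and conjugating by P, we get:

e^{tM} =
  [-5*t*exp(-5*t) + exp(-5*t), t*exp(-5*t), -3*t*exp(-5*t)]
  [-15*t^2*exp(-5*t)/2 + 8*t*exp(-5*t), 3*t^2*exp(-5*t)/2 - t*exp(-5*t) + exp(-5*t), -9*t^2*exp(-5*t)/2 + 3*t*exp(-5*t)]
  [-5*t^2*exp(-5*t)/2 + 11*t*exp(-5*t), t^2*exp(-5*t)/2 - 2*t*exp(-5*t), -3*t^2*exp(-5*t)/2 + 6*t*exp(-5*t) + exp(-5*t)]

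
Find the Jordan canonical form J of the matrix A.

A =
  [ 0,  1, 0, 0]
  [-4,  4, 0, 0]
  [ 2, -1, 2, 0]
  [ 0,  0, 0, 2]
J_2(2) ⊕ J_1(2) ⊕ J_1(2)

The characteristic polynomial is
  det(x·I − A) = x^4 - 8*x^3 + 24*x^2 - 32*x + 16 = (x - 2)^4

Eigenvalues and multiplicities (the geometric multiplicity of λ is n − rank(A − λI), which equals the number of Jordan blocks for λ):
  λ = 2: algebraic multiplicity = 4, geometric multiplicity = 3

Determining the block sizes for each eigenvalue:
  λ = 2: 3 blocks summing to 4 forces exactly one block of size 2 and the rest size 1 → block sizes [2, 1, 1]

Assembling the blocks gives a Jordan form
J =
  [2, 1, 0, 0]
  [0, 2, 0, 0]
  [0, 0, 2, 0]
  [0, 0, 0, 2]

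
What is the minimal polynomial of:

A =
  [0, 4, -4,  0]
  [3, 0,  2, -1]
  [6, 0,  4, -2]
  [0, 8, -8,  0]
x^3 - 4*x^2 + 4*x

The characteristic polynomial is χ_A(x) = x^2*(x - 2)^2, so the eigenvalues are known. The minimal polynomial is
  m_A(x) = Π_λ (x − λ)^{k_λ}
where k_λ is the size of the *largest* Jordan block for λ (equivalently, the smallest k with (A − λI)^k v = 0 for every generalised eigenvector v of λ).

  λ = 0: largest Jordan block has size 1, contributing (x − 0)
  λ = 2: largest Jordan block has size 2, contributing (x − 2)^2

So m_A(x) = x*(x - 2)^2 = x^3 - 4*x^2 + 4*x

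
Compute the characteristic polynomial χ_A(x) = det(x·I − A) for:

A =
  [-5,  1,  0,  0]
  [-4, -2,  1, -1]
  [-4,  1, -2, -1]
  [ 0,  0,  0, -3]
x^4 + 12*x^3 + 54*x^2 + 108*x + 81

Expanding det(x·I − A) (e.g. by cofactor expansion or by noting that A is similar to its Jordan form J, which has the same characteristic polynomial as A) gives
  χ_A(x) = x^4 + 12*x^3 + 54*x^2 + 108*x + 81
which factors as (x + 3)^4. The eigenvalues (with algebraic multiplicities) are λ = -3 with multiplicity 4.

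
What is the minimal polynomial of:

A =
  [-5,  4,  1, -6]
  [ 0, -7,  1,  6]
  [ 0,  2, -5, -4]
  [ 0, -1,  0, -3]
x^3 + 15*x^2 + 75*x + 125

The characteristic polynomial is χ_A(x) = (x + 5)^4, so the eigenvalues are known. The minimal polynomial is
  m_A(x) = Π_λ (x − λ)^{k_λ}
where k_λ is the size of the *largest* Jordan block for λ (equivalently, the smallest k with (A − λI)^k v = 0 for every generalised eigenvector v of λ).

  λ = -5: largest Jordan block has size 3, contributing (x + 5)^3

So m_A(x) = (x + 5)^3 = x^3 + 15*x^2 + 75*x + 125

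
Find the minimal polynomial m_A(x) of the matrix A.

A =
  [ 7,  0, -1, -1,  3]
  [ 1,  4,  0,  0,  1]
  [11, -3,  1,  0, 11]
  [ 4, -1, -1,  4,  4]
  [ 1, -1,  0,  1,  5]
x^4 - 17*x^3 + 108*x^2 - 304*x + 320

The characteristic polynomial is χ_A(x) = (x - 5)*(x - 4)^4, so the eigenvalues are known. The minimal polynomial is
  m_A(x) = Π_λ (x − λ)^{k_λ}
where k_λ is the size of the *largest* Jordan block for λ (equivalently, the smallest k with (A − λI)^k v = 0 for every generalised eigenvector v of λ).

  λ = 4: largest Jordan block has size 3, contributing (x − 4)^3
  λ = 5: largest Jordan block has size 1, contributing (x − 5)

So m_A(x) = (x - 5)*(x - 4)^3 = x^4 - 17*x^3 + 108*x^2 - 304*x + 320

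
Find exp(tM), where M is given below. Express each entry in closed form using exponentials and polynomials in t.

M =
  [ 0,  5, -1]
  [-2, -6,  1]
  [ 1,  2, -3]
e^{tM} =
  [-t^2*exp(-3*t) + 3*t*exp(-3*t) + exp(-3*t), -t^2*exp(-3*t) + 5*t*exp(-3*t), t^2*exp(-3*t) - t*exp(-3*t)]
  [t^2*exp(-3*t)/2 - 2*t*exp(-3*t), t^2*exp(-3*t)/2 - 3*t*exp(-3*t) + exp(-3*t), -t^2*exp(-3*t)/2 + t*exp(-3*t)]
  [-t^2*exp(-3*t)/2 + t*exp(-3*t), -t^2*exp(-3*t)/2 + 2*t*exp(-3*t), t^2*exp(-3*t)/2 + exp(-3*t)]

Strategy: write M = P · J · P⁻¹ where J is a Jordan canonical form, so e^{tM} = P · e^{tJ} · P⁻¹, and e^{tJ} can be computed block-by-block.

M has Jordan form
J =
  [-3,  1,  0]
  [ 0, -3,  1]
  [ 0,  0, -3]
(up to reordering of blocks).

Per-block formulas:
  For a 3×3 Jordan block J_3(-3): exp(t · J_3(-3)) = e^(-3t)·(I + t·N + (t^2/2)·N^2), where N is the 3×3 nilpotent shift.

After assembling e^{tJ} and conjugating by P, we get:

e^{tM} =
  [-t^2*exp(-3*t) + 3*t*exp(-3*t) + exp(-3*t), -t^2*exp(-3*t) + 5*t*exp(-3*t), t^2*exp(-3*t) - t*exp(-3*t)]
  [t^2*exp(-3*t)/2 - 2*t*exp(-3*t), t^2*exp(-3*t)/2 - 3*t*exp(-3*t) + exp(-3*t), -t^2*exp(-3*t)/2 + t*exp(-3*t)]
  [-t^2*exp(-3*t)/2 + t*exp(-3*t), -t^2*exp(-3*t)/2 + 2*t*exp(-3*t), t^2*exp(-3*t)/2 + exp(-3*t)]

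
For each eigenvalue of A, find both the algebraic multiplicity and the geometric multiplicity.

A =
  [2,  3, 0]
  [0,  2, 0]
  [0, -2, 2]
λ = 2: alg = 3, geom = 2

Step 1 — factor the characteristic polynomial to read off the algebraic multiplicities:
  χ_A(x) = (x - 2)^3

Step 2 — compute geometric multiplicities via the rank-nullity identity g(λ) = n − rank(A − λI):
  rank(A − (2)·I) = 1, so dim ker(A − (2)·I) = n − 1 = 2

Summary:
  λ = 2: algebraic multiplicity = 3, geometric multiplicity = 2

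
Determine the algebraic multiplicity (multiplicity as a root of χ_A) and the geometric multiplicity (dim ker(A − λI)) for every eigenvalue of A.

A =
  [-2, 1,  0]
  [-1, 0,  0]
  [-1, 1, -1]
λ = -1: alg = 3, geom = 2

Step 1 — factor the characteristic polynomial to read off the algebraic multiplicities:
  χ_A(x) = (x + 1)^3

Step 2 — compute geometric multiplicities via the rank-nullity identity g(λ) = n − rank(A − λI):
  rank(A − (-1)·I) = 1, so dim ker(A − (-1)·I) = n − 1 = 2

Summary:
  λ = -1: algebraic multiplicity = 3, geometric multiplicity = 2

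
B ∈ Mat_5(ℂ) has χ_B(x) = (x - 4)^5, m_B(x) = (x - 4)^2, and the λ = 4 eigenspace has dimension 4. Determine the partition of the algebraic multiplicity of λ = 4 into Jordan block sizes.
Block sizes for λ = 4: [2, 1, 1, 1]

Step 1 — from the characteristic polynomial, algebraic multiplicity of λ = 4 is 5. From dim ker(B − (4)·I) = 4, there are exactly 4 Jordan blocks for λ = 4.
Step 2 — from the minimal polynomial, the factor (x − 4)^2 tells us the largest block for λ = 4 has size 2.
Step 3 — with total size 5, 4 blocks, and largest block 2, the block sizes (in nonincreasing order) are [2, 1, 1, 1].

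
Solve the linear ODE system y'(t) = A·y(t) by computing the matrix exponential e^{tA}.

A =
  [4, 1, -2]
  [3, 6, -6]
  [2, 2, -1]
e^{tA} =
  [t*exp(3*t) + exp(3*t), t*exp(3*t), -2*t*exp(3*t)]
  [3*t*exp(3*t), 3*t*exp(3*t) + exp(3*t), -6*t*exp(3*t)]
  [2*t*exp(3*t), 2*t*exp(3*t), -4*t*exp(3*t) + exp(3*t)]

Strategy: write A = P · J · P⁻¹ where J is a Jordan canonical form, so e^{tA} = P · e^{tJ} · P⁻¹, and e^{tJ} can be computed block-by-block.

A has Jordan form
J =
  [3, 1, 0]
  [0, 3, 0]
  [0, 0, 3]
(up to reordering of blocks).

Per-block formulas:
  For a 2×2 Jordan block J_2(3): exp(t · J_2(3)) = e^(3t)·(I + t·N), where N is the 2×2 nilpotent shift.
  For a 1×1 block at λ = 3: exp(t · [3]) = [e^(3t)].

After assembling e^{tJ} and conjugating by P, we get:

e^{tA} =
  [t*exp(3*t) + exp(3*t), t*exp(3*t), -2*t*exp(3*t)]
  [3*t*exp(3*t), 3*t*exp(3*t) + exp(3*t), -6*t*exp(3*t)]
  [2*t*exp(3*t), 2*t*exp(3*t), -4*t*exp(3*t) + exp(3*t)]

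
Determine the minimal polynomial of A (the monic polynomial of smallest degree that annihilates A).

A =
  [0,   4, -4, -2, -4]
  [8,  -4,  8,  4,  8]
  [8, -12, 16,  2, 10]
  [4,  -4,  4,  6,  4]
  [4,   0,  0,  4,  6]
x^2 - 10*x + 24

The characteristic polynomial is χ_A(x) = (x - 6)^2*(x - 4)^3, so the eigenvalues are known. The minimal polynomial is
  m_A(x) = Π_λ (x − λ)^{k_λ}
where k_λ is the size of the *largest* Jordan block for λ (equivalently, the smallest k with (A − λI)^k v = 0 for every generalised eigenvector v of λ).

  λ = 4: largest Jordan block has size 1, contributing (x − 4)
  λ = 6: largest Jordan block has size 1, contributing (x − 6)

So m_A(x) = (x - 6)*(x - 4) = x^2 - 10*x + 24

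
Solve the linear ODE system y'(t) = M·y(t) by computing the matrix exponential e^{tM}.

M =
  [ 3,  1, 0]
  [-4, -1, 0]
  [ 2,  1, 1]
e^{tM} =
  [2*t*exp(t) + exp(t), t*exp(t), 0]
  [-4*t*exp(t), -2*t*exp(t) + exp(t), 0]
  [2*t*exp(t), t*exp(t), exp(t)]

Strategy: write M = P · J · P⁻¹ where J is a Jordan canonical form, so e^{tM} = P · e^{tJ} · P⁻¹, and e^{tJ} can be computed block-by-block.

M has Jordan form
J =
  [1, 1, 0]
  [0, 1, 0]
  [0, 0, 1]
(up to reordering of blocks).

Per-block formulas:
  For a 1×1 block at λ = 1: exp(t · [1]) = [e^(1t)].
  For a 2×2 Jordan block J_2(1): exp(t · J_2(1)) = e^(1t)·(I + t·N), where N is the 2×2 nilpotent shift.

After assembling e^{tJ} and conjugating by P, we get:

e^{tM} =
  [2*t*exp(t) + exp(t), t*exp(t), 0]
  [-4*t*exp(t), -2*t*exp(t) + exp(t), 0]
  [2*t*exp(t), t*exp(t), exp(t)]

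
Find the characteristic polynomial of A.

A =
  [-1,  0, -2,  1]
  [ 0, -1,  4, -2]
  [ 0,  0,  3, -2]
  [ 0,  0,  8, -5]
x^4 + 4*x^3 + 6*x^2 + 4*x + 1

Expanding det(x·I − A) (e.g. by cofactor expansion or by noting that A is similar to its Jordan form J, which has the same characteristic polynomial as A) gives
  χ_A(x) = x^4 + 4*x^3 + 6*x^2 + 4*x + 1
which factors as (x + 1)^4. The eigenvalues (with algebraic multiplicities) are λ = -1 with multiplicity 4.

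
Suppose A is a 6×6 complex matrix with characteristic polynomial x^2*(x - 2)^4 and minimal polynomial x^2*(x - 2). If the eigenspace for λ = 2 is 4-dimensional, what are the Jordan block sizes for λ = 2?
Block sizes for λ = 2: [1, 1, 1, 1]

Step 1 — from the characteristic polynomial, algebraic multiplicity of λ = 2 is 4. From dim ker(A − (2)·I) = 4, there are exactly 4 Jordan blocks for λ = 2.
Step 2 — from the minimal polynomial, the factor (x − 2) tells us the largest block for λ = 2 has size 1.
Step 3 — with total size 4, 4 blocks, and largest block 1, the block sizes (in nonincreasing order) are [1, 1, 1, 1].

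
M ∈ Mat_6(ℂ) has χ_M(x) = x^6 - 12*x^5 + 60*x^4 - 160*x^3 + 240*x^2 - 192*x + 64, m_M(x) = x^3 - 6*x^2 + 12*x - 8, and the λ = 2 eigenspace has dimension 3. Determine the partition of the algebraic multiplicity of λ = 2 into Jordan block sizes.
Block sizes for λ = 2: [3, 2, 1]

Step 1 — from the characteristic polynomial, algebraic multiplicity of λ = 2 is 6. From dim ker(M − (2)·I) = 3, there are exactly 3 Jordan blocks for λ = 2.
Step 2 — from the minimal polynomial, the factor (x − 2)^3 tells us the largest block for λ = 2 has size 3.
Step 3 — with total size 6, 3 blocks, and largest block 3, the block sizes (in nonincreasing order) are [3, 2, 1].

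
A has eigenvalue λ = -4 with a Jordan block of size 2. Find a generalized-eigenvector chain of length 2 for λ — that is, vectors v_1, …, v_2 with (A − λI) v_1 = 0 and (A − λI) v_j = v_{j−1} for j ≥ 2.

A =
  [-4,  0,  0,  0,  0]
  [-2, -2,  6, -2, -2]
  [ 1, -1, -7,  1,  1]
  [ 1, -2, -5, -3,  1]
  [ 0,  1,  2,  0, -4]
A Jordan chain for λ = -4 of length 2:
v_1 = (0, -2, 1, 1, 0)ᵀ
v_2 = (1, 0, 0, 0, 0)ᵀ

Let N = A − (-4)·I. We want v_2 with N^2 v_2 = 0 but N^1 v_2 ≠ 0; then v_{j-1} := N · v_j for j = 2, …, 2.

Pick v_2 = (1, 0, 0, 0, 0)ᵀ.
Then v_1 = N · v_2 = (0, -2, 1, 1, 0)ᵀ.

Sanity check: (A − (-4)·I) v_1 = (0, 0, 0, 0, 0)ᵀ = 0. ✓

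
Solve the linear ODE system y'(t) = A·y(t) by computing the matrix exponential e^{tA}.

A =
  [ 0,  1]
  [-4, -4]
e^{tA} =
  [2*t*exp(-2*t) + exp(-2*t), t*exp(-2*t)]
  [-4*t*exp(-2*t), -2*t*exp(-2*t) + exp(-2*t)]

Strategy: write A = P · J · P⁻¹ where J is a Jordan canonical form, so e^{tA} = P · e^{tJ} · P⁻¹, and e^{tJ} can be computed block-by-block.

A has Jordan form
J =
  [-2,  1]
  [ 0, -2]
(up to reordering of blocks).

Per-block formulas:
  For a 2×2 Jordan block J_2(-2): exp(t · J_2(-2)) = e^(-2t)·(I + t·N), where N is the 2×2 nilpotent shift.

After assembling e^{tJ} and conjugating by P, we get:

e^{tA} =
  [2*t*exp(-2*t) + exp(-2*t), t*exp(-2*t)]
  [-4*t*exp(-2*t), -2*t*exp(-2*t) + exp(-2*t)]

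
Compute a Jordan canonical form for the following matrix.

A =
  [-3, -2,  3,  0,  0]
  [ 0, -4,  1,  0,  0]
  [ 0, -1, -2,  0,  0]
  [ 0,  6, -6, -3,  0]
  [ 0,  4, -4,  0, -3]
J_3(-3) ⊕ J_1(-3) ⊕ J_1(-3)

The characteristic polynomial is
  det(x·I − A) = x^5 + 15*x^4 + 90*x^3 + 270*x^2 + 405*x + 243 = (x + 3)^5

Eigenvalues and multiplicities (the geometric multiplicity of λ is n − rank(A − λI), which equals the number of Jordan blocks for λ):
  λ = -3: algebraic multiplicity = 5, geometric multiplicity = 3

Determining the block sizes for each eigenvalue:
  λ = -3: with am = 5 and gm = 3, the partition is not yet determined (e.g. several partitions of 5 into 3 parts exist). Let N = A − (-3)·I. Computing rank(N^1) = 2, rank(N^2) = 1, rank(N^3) = 0; the number of blocks of size ≥ j is rank(N^{j−1}) − rank(N^j), giving [3, 1, 1]. So we have 1 block(s) of size 3, 2 block(s) of size 1 → block sizes [3, 1, 1]

Assembling the blocks gives a Jordan form
J =
  [-3,  1,  0,  0,  0]
  [ 0, -3,  1,  0,  0]
  [ 0,  0, -3,  0,  0]
  [ 0,  0,  0, -3,  0]
  [ 0,  0,  0,  0, -3]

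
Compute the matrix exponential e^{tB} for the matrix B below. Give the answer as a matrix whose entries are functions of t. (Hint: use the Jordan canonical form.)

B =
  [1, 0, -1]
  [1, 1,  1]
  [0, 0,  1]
e^{tB} =
  [exp(t), 0, -t*exp(t)]
  [t*exp(t), exp(t), -t^2*exp(t)/2 + t*exp(t)]
  [0, 0, exp(t)]

Strategy: write B = P · J · P⁻¹ where J is a Jordan canonical form, so e^{tB} = P · e^{tJ} · P⁻¹, and e^{tJ} can be computed block-by-block.

B has Jordan form
J =
  [1, 1, 0]
  [0, 1, 1]
  [0, 0, 1]
(up to reordering of blocks).

Per-block formulas:
  For a 3×3 Jordan block J_3(1): exp(t · J_3(1)) = e^(1t)·(I + t·N + (t^2/2)·N^2), where N is the 3×3 nilpotent shift.

After assembling e^{tJ} and conjugating by P, we get:

e^{tB} =
  [exp(t), 0, -t*exp(t)]
  [t*exp(t), exp(t), -t^2*exp(t)/2 + t*exp(t)]
  [0, 0, exp(t)]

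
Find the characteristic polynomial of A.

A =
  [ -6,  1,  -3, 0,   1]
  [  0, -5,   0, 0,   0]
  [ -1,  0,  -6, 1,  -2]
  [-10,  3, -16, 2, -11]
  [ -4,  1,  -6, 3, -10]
x^5 + 25*x^4 + 250*x^3 + 1250*x^2 + 3125*x + 3125

Expanding det(x·I − A) (e.g. by cofactor expansion or by noting that A is similar to its Jordan form J, which has the same characteristic polynomial as A) gives
  χ_A(x) = x^5 + 25*x^4 + 250*x^3 + 1250*x^2 + 3125*x + 3125
which factors as (x + 5)^5. The eigenvalues (with algebraic multiplicities) are λ = -5 with multiplicity 5.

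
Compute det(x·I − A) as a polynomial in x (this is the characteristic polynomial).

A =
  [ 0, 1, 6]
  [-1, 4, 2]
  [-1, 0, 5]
x^3 - 9*x^2 + 27*x - 27

Expanding det(x·I − A) (e.g. by cofactor expansion or by noting that A is similar to its Jordan form J, which has the same characteristic polynomial as A) gives
  χ_A(x) = x^3 - 9*x^2 + 27*x - 27
which factors as (x - 3)^3. The eigenvalues (with algebraic multiplicities) are λ = 3 with multiplicity 3.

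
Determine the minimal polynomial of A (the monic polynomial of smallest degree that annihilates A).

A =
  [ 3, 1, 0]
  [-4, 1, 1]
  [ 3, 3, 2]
x^3 - 6*x^2 + 12*x - 8

The characteristic polynomial is χ_A(x) = (x - 2)^3, so the eigenvalues are known. The minimal polynomial is
  m_A(x) = Π_λ (x − λ)^{k_λ}
where k_λ is the size of the *largest* Jordan block for λ (equivalently, the smallest k with (A − λI)^k v = 0 for every generalised eigenvector v of λ).

  λ = 2: largest Jordan block has size 3, contributing (x − 2)^3

So m_A(x) = (x - 2)^3 = x^3 - 6*x^2 + 12*x - 8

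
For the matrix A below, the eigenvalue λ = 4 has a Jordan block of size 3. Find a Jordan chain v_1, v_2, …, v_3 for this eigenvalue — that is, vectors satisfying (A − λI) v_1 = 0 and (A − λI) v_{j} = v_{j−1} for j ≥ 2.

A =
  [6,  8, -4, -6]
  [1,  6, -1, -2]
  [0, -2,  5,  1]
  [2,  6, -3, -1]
A Jordan chain for λ = 4 of length 3:
v_1 = (4, 2, 0, 4)ᵀ
v_2 = (8, 2, -2, 6)ᵀ
v_3 = (0, 1, 0, 0)ᵀ

Let N = A − (4)·I. We want v_3 with N^3 v_3 = 0 but N^2 v_3 ≠ 0; then v_{j-1} := N · v_j for j = 3, …, 2.

Pick v_3 = (0, 1, 0, 0)ᵀ.
Then v_2 = N · v_3 = (8, 2, -2, 6)ᵀ.
Then v_1 = N · v_2 = (4, 2, 0, 4)ᵀ.

Sanity check: (A − (4)·I) v_1 = (0, 0, 0, 0)ᵀ = 0. ✓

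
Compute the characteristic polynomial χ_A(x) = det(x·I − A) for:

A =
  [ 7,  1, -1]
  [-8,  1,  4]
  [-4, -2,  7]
x^3 - 15*x^2 + 75*x - 125

Expanding det(x·I − A) (e.g. by cofactor expansion or by noting that A is similar to its Jordan form J, which has the same characteristic polynomial as A) gives
  χ_A(x) = x^3 - 15*x^2 + 75*x - 125
which factors as (x - 5)^3. The eigenvalues (with algebraic multiplicities) are λ = 5 with multiplicity 3.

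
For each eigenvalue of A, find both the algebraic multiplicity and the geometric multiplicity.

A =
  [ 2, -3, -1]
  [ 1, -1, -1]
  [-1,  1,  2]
λ = 1: alg = 3, geom = 1

Step 1 — factor the characteristic polynomial to read off the algebraic multiplicities:
  χ_A(x) = (x - 1)^3

Step 2 — compute geometric multiplicities via the rank-nullity identity g(λ) = n − rank(A − λI):
  rank(A − (1)·I) = 2, so dim ker(A − (1)·I) = n − 2 = 1

Summary:
  λ = 1: algebraic multiplicity = 3, geometric multiplicity = 1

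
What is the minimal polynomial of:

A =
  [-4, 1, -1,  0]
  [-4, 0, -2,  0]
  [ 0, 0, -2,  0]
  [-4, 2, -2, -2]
x^2 + 4*x + 4

The characteristic polynomial is χ_A(x) = (x + 2)^4, so the eigenvalues are known. The minimal polynomial is
  m_A(x) = Π_λ (x − λ)^{k_λ}
where k_λ is the size of the *largest* Jordan block for λ (equivalently, the smallest k with (A − λI)^k v = 0 for every generalised eigenvector v of λ).

  λ = -2: largest Jordan block has size 2, contributing (x + 2)^2

So m_A(x) = (x + 2)^2 = x^2 + 4*x + 4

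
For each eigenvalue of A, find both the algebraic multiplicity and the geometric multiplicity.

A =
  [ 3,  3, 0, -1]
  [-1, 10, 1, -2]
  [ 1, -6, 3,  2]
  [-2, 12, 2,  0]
λ = 4: alg = 4, geom = 2

Step 1 — factor the characteristic polynomial to read off the algebraic multiplicities:
  χ_A(x) = (x - 4)^4

Step 2 — compute geometric multiplicities via the rank-nullity identity g(λ) = n − rank(A − λI):
  rank(A − (4)·I) = 2, so dim ker(A − (4)·I) = n − 2 = 2

Summary:
  λ = 4: algebraic multiplicity = 4, geometric multiplicity = 2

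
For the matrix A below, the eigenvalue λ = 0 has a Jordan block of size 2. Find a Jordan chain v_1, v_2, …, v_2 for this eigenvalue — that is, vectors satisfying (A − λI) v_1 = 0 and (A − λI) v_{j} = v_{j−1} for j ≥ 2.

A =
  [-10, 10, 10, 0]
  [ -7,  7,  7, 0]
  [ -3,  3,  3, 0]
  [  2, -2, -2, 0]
A Jordan chain for λ = 0 of length 2:
v_1 = (-10, -7, -3, 2)ᵀ
v_2 = (1, 0, 0, 0)ᵀ

Let N = A − (0)·I. We want v_2 with N^2 v_2 = 0 but N^1 v_2 ≠ 0; then v_{j-1} := N · v_j for j = 2, …, 2.

Pick v_2 = (1, 0, 0, 0)ᵀ.
Then v_1 = N · v_2 = (-10, -7, -3, 2)ᵀ.

Sanity check: (A − (0)·I) v_1 = (0, 0, 0, 0)ᵀ = 0. ✓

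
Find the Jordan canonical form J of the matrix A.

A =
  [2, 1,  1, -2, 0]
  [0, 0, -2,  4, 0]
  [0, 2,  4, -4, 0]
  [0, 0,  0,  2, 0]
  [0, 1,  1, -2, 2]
J_2(2) ⊕ J_1(2) ⊕ J_1(2) ⊕ J_1(2)

The characteristic polynomial is
  det(x·I − A) = x^5 - 10*x^4 + 40*x^3 - 80*x^2 + 80*x - 32 = (x - 2)^5

Eigenvalues and multiplicities (the geometric multiplicity of λ is n − rank(A − λI), which equals the number of Jordan blocks for λ):
  λ = 2: algebraic multiplicity = 5, geometric multiplicity = 4

Determining the block sizes for each eigenvalue:
  λ = 2: 4 blocks summing to 5 forces exactly one block of size 2 and the rest size 1 → block sizes [2, 1, 1, 1]

Assembling the blocks gives a Jordan form
J =
  [2, 1, 0, 0, 0]
  [0, 2, 0, 0, 0]
  [0, 0, 2, 0, 0]
  [0, 0, 0, 2, 0]
  [0, 0, 0, 0, 2]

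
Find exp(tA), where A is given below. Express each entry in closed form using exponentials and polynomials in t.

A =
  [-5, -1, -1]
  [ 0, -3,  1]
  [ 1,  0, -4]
e^{tA} =
  [-t*exp(-4*t) + exp(-4*t), -t*exp(-4*t), -t*exp(-4*t)]
  [t^2*exp(-4*t)/2, t^2*exp(-4*t)/2 + t*exp(-4*t) + exp(-4*t), t^2*exp(-4*t)/2 + t*exp(-4*t)]
  [-t^2*exp(-4*t)/2 + t*exp(-4*t), -t^2*exp(-4*t)/2, -t^2*exp(-4*t)/2 + exp(-4*t)]

Strategy: write A = P · J · P⁻¹ where J is a Jordan canonical form, so e^{tA} = P · e^{tJ} · P⁻¹, and e^{tJ} can be computed block-by-block.

A has Jordan form
J =
  [-4,  1,  0]
  [ 0, -4,  1]
  [ 0,  0, -4]
(up to reordering of blocks).

Per-block formulas:
  For a 3×3 Jordan block J_3(-4): exp(t · J_3(-4)) = e^(-4t)·(I + t·N + (t^2/2)·N^2), where N is the 3×3 nilpotent shift.

After assembling e^{tJ} and conjugating by P, we get:

e^{tA} =
  [-t*exp(-4*t) + exp(-4*t), -t*exp(-4*t), -t*exp(-4*t)]
  [t^2*exp(-4*t)/2, t^2*exp(-4*t)/2 + t*exp(-4*t) + exp(-4*t), t^2*exp(-4*t)/2 + t*exp(-4*t)]
  [-t^2*exp(-4*t)/2 + t*exp(-4*t), -t^2*exp(-4*t)/2, -t^2*exp(-4*t)/2 + exp(-4*t)]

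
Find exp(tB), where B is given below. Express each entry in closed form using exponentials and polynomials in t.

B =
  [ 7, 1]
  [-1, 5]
e^{tB} =
  [t*exp(6*t) + exp(6*t), t*exp(6*t)]
  [-t*exp(6*t), -t*exp(6*t) + exp(6*t)]

Strategy: write B = P · J · P⁻¹ where J is a Jordan canonical form, so e^{tB} = P · e^{tJ} · P⁻¹, and e^{tJ} can be computed block-by-block.

B has Jordan form
J =
  [6, 1]
  [0, 6]
(up to reordering of blocks).

Per-block formulas:
  For a 2×2 Jordan block J_2(6): exp(t · J_2(6)) = e^(6t)·(I + t·N), where N is the 2×2 nilpotent shift.

After assembling e^{tJ} and conjugating by P, we get:

e^{tB} =
  [t*exp(6*t) + exp(6*t), t*exp(6*t)]
  [-t*exp(6*t), -t*exp(6*t) + exp(6*t)]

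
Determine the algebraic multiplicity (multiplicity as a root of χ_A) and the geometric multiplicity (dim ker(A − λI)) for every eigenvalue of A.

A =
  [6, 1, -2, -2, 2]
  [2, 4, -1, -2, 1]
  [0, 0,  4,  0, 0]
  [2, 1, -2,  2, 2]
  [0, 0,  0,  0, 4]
λ = 4: alg = 5, geom = 3

Step 1 — factor the characteristic polynomial to read off the algebraic multiplicities:
  χ_A(x) = (x - 4)^5

Step 2 — compute geometric multiplicities via the rank-nullity identity g(λ) = n − rank(A − λI):
  rank(A − (4)·I) = 2, so dim ker(A − (4)·I) = n − 2 = 3

Summary:
  λ = 4: algebraic multiplicity = 5, geometric multiplicity = 3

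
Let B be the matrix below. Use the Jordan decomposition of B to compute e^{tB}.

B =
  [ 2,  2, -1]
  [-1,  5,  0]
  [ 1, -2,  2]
e^{tB} =
  [-t^2*exp(3*t) - t*exp(3*t) + exp(3*t), 2*t^2*exp(3*t) + 2*t*exp(3*t), t^2*exp(3*t) - t*exp(3*t)]
  [-t^2*exp(3*t)/2 - t*exp(3*t), t^2*exp(3*t) + 2*t*exp(3*t) + exp(3*t), t^2*exp(3*t)/2]
  [t*exp(3*t), -2*t*exp(3*t), -t*exp(3*t) + exp(3*t)]

Strategy: write B = P · J · P⁻¹ where J is a Jordan canonical form, so e^{tB} = P · e^{tJ} · P⁻¹, and e^{tJ} can be computed block-by-block.

B has Jordan form
J =
  [3, 1, 0]
  [0, 3, 1]
  [0, 0, 3]
(up to reordering of blocks).

Per-block formulas:
  For a 3×3 Jordan block J_3(3): exp(t · J_3(3)) = e^(3t)·(I + t·N + (t^2/2)·N^2), where N is the 3×3 nilpotent shift.

After assembling e^{tJ} and conjugating by P, we get:

e^{tB} =
  [-t^2*exp(3*t) - t*exp(3*t) + exp(3*t), 2*t^2*exp(3*t) + 2*t*exp(3*t), t^2*exp(3*t) - t*exp(3*t)]
  [-t^2*exp(3*t)/2 - t*exp(3*t), t^2*exp(3*t) + 2*t*exp(3*t) + exp(3*t), t^2*exp(3*t)/2]
  [t*exp(3*t), -2*t*exp(3*t), -t*exp(3*t) + exp(3*t)]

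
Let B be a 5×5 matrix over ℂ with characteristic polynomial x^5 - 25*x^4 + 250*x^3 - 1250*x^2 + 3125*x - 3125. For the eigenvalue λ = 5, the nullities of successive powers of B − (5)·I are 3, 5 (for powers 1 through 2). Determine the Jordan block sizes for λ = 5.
Block sizes for λ = 5: [2, 2, 1]

From the dimensions of kernels of powers, the number of Jordan blocks of size at least j is d_j − d_{j−1} where d_j = dim ker(N^j) (with d_0 = 0). Computing the differences gives [3, 2].
The number of blocks of size exactly k is (#blocks of size ≥ k) − (#blocks of size ≥ k + 1), so the partition is: 1 block(s) of size 1, 2 block(s) of size 2.
In nonincreasing order the block sizes are [2, 2, 1].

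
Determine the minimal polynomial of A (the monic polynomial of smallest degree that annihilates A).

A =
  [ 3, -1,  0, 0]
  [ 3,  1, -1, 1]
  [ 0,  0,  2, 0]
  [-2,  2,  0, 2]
x^3 - 6*x^2 + 12*x - 8

The characteristic polynomial is χ_A(x) = (x - 2)^4, so the eigenvalues are known. The minimal polynomial is
  m_A(x) = Π_λ (x − λ)^{k_λ}
where k_λ is the size of the *largest* Jordan block for λ (equivalently, the smallest k with (A − λI)^k v = 0 for every generalised eigenvector v of λ).

  λ = 2: largest Jordan block has size 3, contributing (x − 2)^3

So m_A(x) = (x - 2)^3 = x^3 - 6*x^2 + 12*x - 8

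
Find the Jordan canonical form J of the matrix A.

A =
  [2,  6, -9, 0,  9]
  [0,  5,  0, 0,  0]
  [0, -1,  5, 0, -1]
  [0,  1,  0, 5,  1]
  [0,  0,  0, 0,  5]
J_1(2) ⊕ J_2(5) ⊕ J_1(5) ⊕ J_1(5)

The characteristic polynomial is
  det(x·I − A) = x^5 - 22*x^4 + 190*x^3 - 800*x^2 + 1625*x - 1250 = (x - 5)^4*(x - 2)

Eigenvalues and multiplicities (the geometric multiplicity of λ is n − rank(A − λI), which equals the number of Jordan blocks for λ):
  λ = 2: algebraic multiplicity = 1, geometric multiplicity = 1
  λ = 5: algebraic multiplicity = 4, geometric multiplicity = 3

Determining the block sizes for each eigenvalue:
  λ = 2: one block (gm = 1), so the single block has size am = 1 → block sizes [1]
  λ = 5: 3 blocks summing to 4 forces exactly one block of size 2 and the rest size 1 → block sizes [2, 1, 1]

Assembling the blocks gives a Jordan form
J =
  [2, 0, 0, 0, 0]
  [0, 5, 1, 0, 0]
  [0, 0, 5, 0, 0]
  [0, 0, 0, 5, 0]
  [0, 0, 0, 0, 5]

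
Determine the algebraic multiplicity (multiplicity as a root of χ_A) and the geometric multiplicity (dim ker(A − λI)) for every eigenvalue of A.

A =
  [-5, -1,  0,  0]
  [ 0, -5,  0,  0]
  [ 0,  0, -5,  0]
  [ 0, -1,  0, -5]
λ = -5: alg = 4, geom = 3

Step 1 — factor the characteristic polynomial to read off the algebraic multiplicities:
  χ_A(x) = (x + 5)^4

Step 2 — compute geometric multiplicities via the rank-nullity identity g(λ) = n − rank(A − λI):
  rank(A − (-5)·I) = 1, so dim ker(A − (-5)·I) = n − 1 = 3

Summary:
  λ = -5: algebraic multiplicity = 4, geometric multiplicity = 3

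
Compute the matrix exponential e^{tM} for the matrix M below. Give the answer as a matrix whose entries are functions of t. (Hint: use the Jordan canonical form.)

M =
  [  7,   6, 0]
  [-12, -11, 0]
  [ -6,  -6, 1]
e^{tM} =
  [2*exp(t) - exp(-5*t), exp(t) - exp(-5*t), 0]
  [-2*exp(t) + 2*exp(-5*t), -exp(t) + 2*exp(-5*t), 0]
  [-exp(t) + exp(-5*t), -exp(t) + exp(-5*t), exp(t)]

Strategy: write M = P · J · P⁻¹ where J is a Jordan canonical form, so e^{tM} = P · e^{tJ} · P⁻¹, and e^{tJ} can be computed block-by-block.

M has Jordan form
J =
  [-5, 0, 0]
  [ 0, 1, 0]
  [ 0, 0, 1]
(up to reordering of blocks).

Per-block formulas:
  For a 1×1 block at λ = 1: exp(t · [1]) = [e^(1t)].
  For a 1×1 block at λ = -5: exp(t · [-5]) = [e^(-5t)].

After assembling e^{tJ} and conjugating by P, we get:

e^{tM} =
  [2*exp(t) - exp(-5*t), exp(t) - exp(-5*t), 0]
  [-2*exp(t) + 2*exp(-5*t), -exp(t) + 2*exp(-5*t), 0]
  [-exp(t) + exp(-5*t), -exp(t) + exp(-5*t), exp(t)]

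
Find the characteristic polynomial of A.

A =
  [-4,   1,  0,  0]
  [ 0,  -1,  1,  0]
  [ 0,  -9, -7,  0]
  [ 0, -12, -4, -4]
x^4 + 16*x^3 + 96*x^2 + 256*x + 256

Expanding det(x·I − A) (e.g. by cofactor expansion or by noting that A is similar to its Jordan form J, which has the same characteristic polynomial as A) gives
  χ_A(x) = x^4 + 16*x^3 + 96*x^2 + 256*x + 256
which factors as (x + 4)^4. The eigenvalues (with algebraic multiplicities) are λ = -4 with multiplicity 4.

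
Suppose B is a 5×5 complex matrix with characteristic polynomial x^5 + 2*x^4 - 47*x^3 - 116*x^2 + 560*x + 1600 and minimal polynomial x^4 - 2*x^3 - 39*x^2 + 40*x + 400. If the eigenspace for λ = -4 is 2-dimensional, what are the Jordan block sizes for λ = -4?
Block sizes for λ = -4: [2, 1]

Step 1 — from the characteristic polynomial, algebraic multiplicity of λ = -4 is 3. From dim ker(B − (-4)·I) = 2, there are exactly 2 Jordan blocks for λ = -4.
Step 2 — from the minimal polynomial, the factor (x + 4)^2 tells us the largest block for λ = -4 has size 2.
Step 3 — with total size 3, 2 blocks, and largest block 2, the block sizes (in nonincreasing order) are [2, 1].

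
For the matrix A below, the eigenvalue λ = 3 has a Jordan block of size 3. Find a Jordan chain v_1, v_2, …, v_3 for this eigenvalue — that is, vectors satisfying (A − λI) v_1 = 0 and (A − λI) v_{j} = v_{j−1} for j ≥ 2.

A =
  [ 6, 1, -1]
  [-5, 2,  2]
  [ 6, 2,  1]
A Jordan chain for λ = 3 of length 3:
v_1 = (-2, 2, -4)ᵀ
v_2 = (3, -5, 6)ᵀ
v_3 = (1, 0, 0)ᵀ

Let N = A − (3)·I. We want v_3 with N^3 v_3 = 0 but N^2 v_3 ≠ 0; then v_{j-1} := N · v_j for j = 3, …, 2.

Pick v_3 = (1, 0, 0)ᵀ.
Then v_2 = N · v_3 = (3, -5, 6)ᵀ.
Then v_1 = N · v_2 = (-2, 2, -4)ᵀ.

Sanity check: (A − (3)·I) v_1 = (0, 0, 0)ᵀ = 0. ✓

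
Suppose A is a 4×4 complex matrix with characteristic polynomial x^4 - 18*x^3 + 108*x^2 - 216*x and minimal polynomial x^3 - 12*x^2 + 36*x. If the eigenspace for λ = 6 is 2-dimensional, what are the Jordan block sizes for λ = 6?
Block sizes for λ = 6: [2, 1]

Step 1 — from the characteristic polynomial, algebraic multiplicity of λ = 6 is 3. From dim ker(A − (6)·I) = 2, there are exactly 2 Jordan blocks for λ = 6.
Step 2 — from the minimal polynomial, the factor (x − 6)^2 tells us the largest block for λ = 6 has size 2.
Step 3 — with total size 3, 2 blocks, and largest block 2, the block sizes (in nonincreasing order) are [2, 1].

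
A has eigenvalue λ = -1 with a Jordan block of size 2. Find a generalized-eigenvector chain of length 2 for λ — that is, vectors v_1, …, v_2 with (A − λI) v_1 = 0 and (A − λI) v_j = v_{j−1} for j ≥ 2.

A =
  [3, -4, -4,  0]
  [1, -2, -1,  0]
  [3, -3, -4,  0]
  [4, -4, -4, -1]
A Jordan chain for λ = -1 of length 2:
v_1 = (4, 1, 3, 4)ᵀ
v_2 = (1, 0, 0, 0)ᵀ

Let N = A − (-1)·I. We want v_2 with N^2 v_2 = 0 but N^1 v_2 ≠ 0; then v_{j-1} := N · v_j for j = 2, …, 2.

Pick v_2 = (1, 0, 0, 0)ᵀ.
Then v_1 = N · v_2 = (4, 1, 3, 4)ᵀ.

Sanity check: (A − (-1)·I) v_1 = (0, 0, 0, 0)ᵀ = 0. ✓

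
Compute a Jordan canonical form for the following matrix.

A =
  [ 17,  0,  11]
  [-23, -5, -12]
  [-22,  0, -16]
J_2(-5) ⊕ J_1(6)

The characteristic polynomial is
  det(x·I − A) = x^3 + 4*x^2 - 35*x - 150 = (x - 6)*(x + 5)^2

Eigenvalues and multiplicities (the geometric multiplicity of λ is n − rank(A − λI), which equals the number of Jordan blocks for λ):
  λ = -5: algebraic multiplicity = 2, geometric multiplicity = 1
  λ = 6: algebraic multiplicity = 1, geometric multiplicity = 1

Determining the block sizes for each eigenvalue:
  λ = -5: one block (gm = 1), so the single block has size am = 2 → block sizes [2]
  λ = 6: one block (gm = 1), so the single block has size am = 1 → block sizes [1]

Assembling the blocks gives a Jordan form
J =
  [-5,  1, 0]
  [ 0, -5, 0]
  [ 0,  0, 6]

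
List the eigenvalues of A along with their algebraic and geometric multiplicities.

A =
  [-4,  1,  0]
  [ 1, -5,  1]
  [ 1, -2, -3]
λ = -4: alg = 3, geom = 1

Step 1 — factor the characteristic polynomial to read off the algebraic multiplicities:
  χ_A(x) = (x + 4)^3

Step 2 — compute geometric multiplicities via the rank-nullity identity g(λ) = n − rank(A − λI):
  rank(A − (-4)·I) = 2, so dim ker(A − (-4)·I) = n − 2 = 1

Summary:
  λ = -4: algebraic multiplicity = 3, geometric multiplicity = 1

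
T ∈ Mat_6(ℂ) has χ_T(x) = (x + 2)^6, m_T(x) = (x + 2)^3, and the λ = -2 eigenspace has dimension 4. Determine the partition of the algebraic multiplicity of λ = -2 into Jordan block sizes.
Block sizes for λ = -2: [3, 1, 1, 1]

Step 1 — from the characteristic polynomial, algebraic multiplicity of λ = -2 is 6. From dim ker(T − (-2)·I) = 4, there are exactly 4 Jordan blocks for λ = -2.
Step 2 — from the minimal polynomial, the factor (x + 2)^3 tells us the largest block for λ = -2 has size 3.
Step 3 — with total size 6, 4 blocks, and largest block 3, the block sizes (in nonincreasing order) are [3, 1, 1, 1].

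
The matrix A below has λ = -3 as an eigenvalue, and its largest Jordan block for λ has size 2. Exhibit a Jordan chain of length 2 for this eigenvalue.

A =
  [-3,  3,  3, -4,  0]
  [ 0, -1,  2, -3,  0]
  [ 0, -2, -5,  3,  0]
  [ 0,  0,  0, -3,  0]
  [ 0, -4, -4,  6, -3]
A Jordan chain for λ = -3 of length 2:
v_1 = (3, 2, -2, 0, -4)ᵀ
v_2 = (0, 1, 0, 0, 0)ᵀ

Let N = A − (-3)·I. We want v_2 with N^2 v_2 = 0 but N^1 v_2 ≠ 0; then v_{j-1} := N · v_j for j = 2, …, 2.

Pick v_2 = (0, 1, 0, 0, 0)ᵀ.
Then v_1 = N · v_2 = (3, 2, -2, 0, -4)ᵀ.

Sanity check: (A − (-3)·I) v_1 = (0, 0, 0, 0, 0)ᵀ = 0. ✓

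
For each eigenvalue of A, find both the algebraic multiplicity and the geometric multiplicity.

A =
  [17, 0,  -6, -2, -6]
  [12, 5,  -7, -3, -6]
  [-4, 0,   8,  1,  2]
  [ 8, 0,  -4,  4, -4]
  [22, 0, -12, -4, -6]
λ = 5: alg = 2, geom = 2; λ = 6: alg = 3, geom = 2

Step 1 — factor the characteristic polynomial to read off the algebraic multiplicities:
  χ_A(x) = (x - 6)^3*(x - 5)^2

Step 2 — compute geometric multiplicities via the rank-nullity identity g(λ) = n − rank(A − λI):
  rank(A − (5)·I) = 3, so dim ker(A − (5)·I) = n − 3 = 2
  rank(A − (6)·I) = 3, so dim ker(A − (6)·I) = n − 3 = 2

Summary:
  λ = 5: algebraic multiplicity = 2, geometric multiplicity = 2
  λ = 6: algebraic multiplicity = 3, geometric multiplicity = 2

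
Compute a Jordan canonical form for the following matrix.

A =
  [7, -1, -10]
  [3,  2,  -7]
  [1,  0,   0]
J_3(3)

The characteristic polynomial is
  det(x·I − A) = x^3 - 9*x^2 + 27*x - 27 = (x - 3)^3

Eigenvalues and multiplicities (the geometric multiplicity of λ is n − rank(A − λI), which equals the number of Jordan blocks for λ):
  λ = 3: algebraic multiplicity = 3, geometric multiplicity = 1

Determining the block sizes for each eigenvalue:
  λ = 3: one block (gm = 1), so the single block has size am = 3 → block sizes [3]

Assembling the blocks gives a Jordan form
J =
  [3, 1, 0]
  [0, 3, 1]
  [0, 0, 3]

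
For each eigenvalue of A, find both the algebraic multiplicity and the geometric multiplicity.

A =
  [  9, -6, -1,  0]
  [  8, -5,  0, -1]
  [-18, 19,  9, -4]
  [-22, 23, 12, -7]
λ = -1: alg = 2, geom = 1; λ = 4: alg = 2, geom = 1

Step 1 — factor the characteristic polynomial to read off the algebraic multiplicities:
  χ_A(x) = (x - 4)^2*(x + 1)^2

Step 2 — compute geometric multiplicities via the rank-nullity identity g(λ) = n − rank(A − λI):
  rank(A − (-1)·I) = 3, so dim ker(A − (-1)·I) = n − 3 = 1
  rank(A − (4)·I) = 3, so dim ker(A − (4)·I) = n − 3 = 1

Summary:
  λ = -1: algebraic multiplicity = 2, geometric multiplicity = 1
  λ = 4: algebraic multiplicity = 2, geometric multiplicity = 1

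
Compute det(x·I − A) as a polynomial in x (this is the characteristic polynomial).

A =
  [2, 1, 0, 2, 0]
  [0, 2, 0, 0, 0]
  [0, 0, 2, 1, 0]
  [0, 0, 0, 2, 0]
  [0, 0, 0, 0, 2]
x^5 - 10*x^4 + 40*x^3 - 80*x^2 + 80*x - 32

Expanding det(x·I − A) (e.g. by cofactor expansion or by noting that A is similar to its Jordan form J, which has the same characteristic polynomial as A) gives
  χ_A(x) = x^5 - 10*x^4 + 40*x^3 - 80*x^2 + 80*x - 32
which factors as (x - 2)^5. The eigenvalues (with algebraic multiplicities) are λ = 2 with multiplicity 5.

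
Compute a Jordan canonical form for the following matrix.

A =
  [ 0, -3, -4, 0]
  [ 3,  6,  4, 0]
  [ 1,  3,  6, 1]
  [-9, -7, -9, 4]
J_2(3) ⊕ J_2(5)

The characteristic polynomial is
  det(x·I − A) = x^4 - 16*x^3 + 94*x^2 - 240*x + 225 = (x - 5)^2*(x - 3)^2

Eigenvalues and multiplicities (the geometric multiplicity of λ is n − rank(A − λI), which equals the number of Jordan blocks for λ):
  λ = 3: algebraic multiplicity = 2, geometric multiplicity = 1
  λ = 5: algebraic multiplicity = 2, geometric multiplicity = 1

Determining the block sizes for each eigenvalue:
  λ = 3: one block (gm = 1), so the single block has size am = 2 → block sizes [2]
  λ = 5: one block (gm = 1), so the single block has size am = 2 → block sizes [2]

Assembling the blocks gives a Jordan form
J =
  [3, 1, 0, 0]
  [0, 3, 0, 0]
  [0, 0, 5, 1]
  [0, 0, 0, 5]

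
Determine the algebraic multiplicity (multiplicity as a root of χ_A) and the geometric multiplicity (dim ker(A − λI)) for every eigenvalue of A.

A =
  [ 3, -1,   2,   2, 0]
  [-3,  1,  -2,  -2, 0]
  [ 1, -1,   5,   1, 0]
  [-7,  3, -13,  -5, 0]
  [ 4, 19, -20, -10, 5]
λ = 0: alg = 2, geom = 1; λ = 2: alg = 2, geom = 1; λ = 5: alg = 1, geom = 1

Step 1 — factor the characteristic polynomial to read off the algebraic multiplicities:
  χ_A(x) = x^2*(x - 5)*(x - 2)^2

Step 2 — compute geometric multiplicities via the rank-nullity identity g(λ) = n − rank(A − λI):
  rank(A − (0)·I) = 4, so dim ker(A − (0)·I) = n − 4 = 1
  rank(A − (2)·I) = 4, so dim ker(A − (2)·I) = n − 4 = 1
  rank(A − (5)·I) = 4, so dim ker(A − (5)·I) = n − 4 = 1

Summary:
  λ = 0: algebraic multiplicity = 2, geometric multiplicity = 1
  λ = 2: algebraic multiplicity = 2, geometric multiplicity = 1
  λ = 5: algebraic multiplicity = 1, geometric multiplicity = 1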